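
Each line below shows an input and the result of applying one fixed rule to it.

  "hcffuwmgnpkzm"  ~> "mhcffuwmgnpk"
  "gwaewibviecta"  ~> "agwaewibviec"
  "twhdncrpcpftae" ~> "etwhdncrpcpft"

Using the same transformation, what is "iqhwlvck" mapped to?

kiqhwlv

The pattern: move the last character to the front, then delete the last character.
Working it through for "iqhwlvck": intermediate "kiqhwlvc", final "kiqhwlv".
(Check on "gwaewibviecta": → "agwaewibviect" → "agwaewibviec" ✓)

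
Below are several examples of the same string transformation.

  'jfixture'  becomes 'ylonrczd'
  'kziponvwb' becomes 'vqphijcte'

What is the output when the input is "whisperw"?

qlyjmcbq

The rule is to shift every letter 6 places backward in the alphabet (wrapping around), then reverse the string.
So "whisperw" becomes "qlyjmcbq".
(Check on "jfixture": → "dzcrnoly" → "ylonrczd" ✓)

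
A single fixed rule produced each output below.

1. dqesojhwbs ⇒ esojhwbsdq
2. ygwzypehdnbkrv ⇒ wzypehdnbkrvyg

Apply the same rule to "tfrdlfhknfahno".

rdlfhknfahnotf

The transformation: move the first 2 characters to the end (rotate left by 2).
"tfrdlfhknfahno" → "rdlfhknfahnotf".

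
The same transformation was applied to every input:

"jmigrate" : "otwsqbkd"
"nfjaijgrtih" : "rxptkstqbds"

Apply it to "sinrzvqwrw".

gcsxbjfagb

Looking at the pairs, the operation is to move the last character to the front, then shift every letter 10 places forward in the alphabet (wrapping around).
Starting from "sinrzvqwrw": after the first operation, "wsinrzvqwr"; after the second, "gcsxbjfagb".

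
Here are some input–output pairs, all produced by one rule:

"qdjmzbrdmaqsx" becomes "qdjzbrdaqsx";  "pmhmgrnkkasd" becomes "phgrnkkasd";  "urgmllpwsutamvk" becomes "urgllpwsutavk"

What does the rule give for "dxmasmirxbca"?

dxasirxbca

The rule is to remove every "m".
So "dxmasmirxbca" becomes "dxasirxbca".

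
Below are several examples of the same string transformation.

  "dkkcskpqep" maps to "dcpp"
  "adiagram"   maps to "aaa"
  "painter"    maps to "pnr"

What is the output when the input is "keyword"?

kwd

The rule is to keep one character in every 3, starting at position 1 (positions 1st, 4th, 7th, ...).
"keyword" → "kwd".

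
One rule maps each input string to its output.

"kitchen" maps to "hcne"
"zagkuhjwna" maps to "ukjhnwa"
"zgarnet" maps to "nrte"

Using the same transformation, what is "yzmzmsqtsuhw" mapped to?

mzqssthuw

The pattern: delete the first 3 characters, then swap each adjacent pair of characters (1↔2, 3↔4, ...).
Working it through for "yzmzmsqtsuhw": intermediate "zmsqtsuhw", final "mzqssthuw".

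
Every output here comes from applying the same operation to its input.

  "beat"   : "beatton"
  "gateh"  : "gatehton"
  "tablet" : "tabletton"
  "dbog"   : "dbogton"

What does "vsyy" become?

vsyyton

The transformation: append "ton".
On "vsyy" that produces "vsyyton".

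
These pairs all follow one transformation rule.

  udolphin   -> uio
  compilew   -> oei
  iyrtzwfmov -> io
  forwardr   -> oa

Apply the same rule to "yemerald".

The transformation: take characters alternately from the front and the back (1st, last, 2nd, 2nd-last, ...), then keep only the vowels.
Working it through for "yemerald": intermediate "ydelmaer", final "eae".

eae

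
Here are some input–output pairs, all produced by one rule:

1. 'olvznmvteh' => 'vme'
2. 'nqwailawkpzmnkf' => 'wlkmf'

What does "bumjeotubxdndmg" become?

Each output is the input with this applied: keep one character in every 3, starting at position 3 (positions 3rd, 6th, 9th, ...).
Applying that to "bumjeotubxdndmg" gives "mobng".

mobng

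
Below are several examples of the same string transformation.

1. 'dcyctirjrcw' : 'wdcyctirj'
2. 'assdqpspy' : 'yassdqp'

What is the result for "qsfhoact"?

tqsfho

Rule — move the last character to the front, then delete the last 2 characters.
"qsfhoact" → "tqsfho".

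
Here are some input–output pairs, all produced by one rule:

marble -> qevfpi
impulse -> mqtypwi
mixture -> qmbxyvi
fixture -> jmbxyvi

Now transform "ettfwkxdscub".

ixxjaobhwgyf

Rule — shift every letter 4 places forward in the alphabet (wrapping around).
"ettfwkxdscub" → "ixxjaobhwgyf".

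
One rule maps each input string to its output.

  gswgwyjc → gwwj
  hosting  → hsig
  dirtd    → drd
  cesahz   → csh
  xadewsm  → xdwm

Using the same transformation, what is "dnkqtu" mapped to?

The rule is to keep every other character starting from the first (positions 1st, 3rd, 5th, ...).
On "dnkqtu" that produces "dkt".

dkt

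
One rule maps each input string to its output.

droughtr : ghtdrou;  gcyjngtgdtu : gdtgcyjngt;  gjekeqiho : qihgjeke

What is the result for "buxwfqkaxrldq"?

rldbuxwfqkax

The pattern: delete the last character, then move the last 3 characters to the front (rotate right by 3).
For "buxwfqkaxrldq" the result is "rldbuxwfqkax".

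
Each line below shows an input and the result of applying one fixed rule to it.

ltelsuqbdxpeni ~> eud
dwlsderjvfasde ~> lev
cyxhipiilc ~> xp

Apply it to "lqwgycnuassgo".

wca

Each output is the input with this applied: delete the last 3 characters, then keep one character in every 3, starting at position 3 (positions 3rd, 6th, 9th, ...).
Starting from "lqwgycnuassgo": after the first operation, "lqwgycnuas"; after the second, "wca".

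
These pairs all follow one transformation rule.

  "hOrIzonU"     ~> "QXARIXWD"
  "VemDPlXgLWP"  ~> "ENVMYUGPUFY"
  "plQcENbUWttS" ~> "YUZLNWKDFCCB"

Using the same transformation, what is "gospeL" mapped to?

PXBYNU

The pattern: shift every letter 9 places forward in the alphabet (wrapping around), then convert every letter to uppercase.
On "gospeL": the first step gives "pxbynU", and the second then gives "PXBYNU".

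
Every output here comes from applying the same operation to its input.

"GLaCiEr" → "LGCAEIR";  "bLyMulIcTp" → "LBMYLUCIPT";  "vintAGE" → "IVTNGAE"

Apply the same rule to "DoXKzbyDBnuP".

Each output is the input with this applied: swap each adjacent pair of characters (1↔2, 3↔4, ...), then convert every letter to uppercase.
On "DoXKzbyDBnuP": the first step gives "oDKXbzDynBPu", and the second then gives "ODKXBZDYNBPU".
(Check on "bLyMulIcTp": → "LbMylucIpT" → "LBMYLUCIPT" ✓)

ODKXBZDYNBPU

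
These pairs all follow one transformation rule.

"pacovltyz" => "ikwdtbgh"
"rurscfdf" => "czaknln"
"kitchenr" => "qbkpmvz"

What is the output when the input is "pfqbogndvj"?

What's happening: shift every letter 8 places forward in the alphabet (wrapping around), then delete the first character.
On "pfqbogndvj": the first step gives "xnyjwovldr", and the second then gives "nyjwovldr".

nyjwovldr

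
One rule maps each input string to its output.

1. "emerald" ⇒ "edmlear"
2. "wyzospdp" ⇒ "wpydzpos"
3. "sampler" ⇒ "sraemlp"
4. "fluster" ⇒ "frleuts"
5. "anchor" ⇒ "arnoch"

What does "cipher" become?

crieph

Each output is the input with this applied: take characters alternately from the front and the back (1st, last, 2nd, 2nd-last, ...).
For "cipher" the result is "crieph".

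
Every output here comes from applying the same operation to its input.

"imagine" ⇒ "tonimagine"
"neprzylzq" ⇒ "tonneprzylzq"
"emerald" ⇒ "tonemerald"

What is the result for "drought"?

The rule is to prepend "ton".
"drought" → "tondrought".

tondrought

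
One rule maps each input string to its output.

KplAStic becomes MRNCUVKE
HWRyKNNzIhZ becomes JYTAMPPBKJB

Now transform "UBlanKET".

WDNCPMGV

What's happening: shift every letter 2 places forward in the alphabet (wrapping around), then convert every letter to uppercase.
"UBlanKET" → "WDncpMGV" → "WDNCPMGV".
(Check on "HWRyKNNzIhZ": → "JYTaMPPbKjB" → "JYTAMPPBKJB" ✓)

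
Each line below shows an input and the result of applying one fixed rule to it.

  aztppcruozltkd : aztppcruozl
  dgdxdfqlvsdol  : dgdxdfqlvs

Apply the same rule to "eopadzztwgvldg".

What's happening: delete the last 3 characters.
On "eopadzztwgvldg" that produces "eopadzztwgv".

eopadzztwgv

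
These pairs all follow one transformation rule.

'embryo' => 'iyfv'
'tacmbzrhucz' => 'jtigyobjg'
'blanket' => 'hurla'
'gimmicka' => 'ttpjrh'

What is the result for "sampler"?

The pattern: shift every letter 7 places forward in the alphabet (wrapping around), then delete the first 2 characters.
For "sampler", step one produces "zhtwsly"; step two turns that into "twsly".

twsly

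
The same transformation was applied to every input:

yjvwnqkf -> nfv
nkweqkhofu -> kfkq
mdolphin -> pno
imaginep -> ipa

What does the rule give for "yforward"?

Looking at the pairs, the operation is to swap the front and back halves of the string, then keep one character in every 3, starting at position 1 (positions 1st, 4th, 7th, ...).
On "yforward": the first step gives "wardyfor", and the second then gives "wdo".
(Check on "nkweqkhofu": → "khofunkweq" → "kfkq" ✓)

wdo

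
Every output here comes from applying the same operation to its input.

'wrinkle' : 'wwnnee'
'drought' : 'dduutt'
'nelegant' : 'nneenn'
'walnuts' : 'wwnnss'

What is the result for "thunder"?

ttnnrr

Rule — keep one character in every 3, starting at position 1 (positions 1st, 4th, 7th, ...), then double every character.
Working it through for "thunder": intermediate "tnr", final "ttnnrr".
(Check on "drought": → "dut" → "dduutt" ✓)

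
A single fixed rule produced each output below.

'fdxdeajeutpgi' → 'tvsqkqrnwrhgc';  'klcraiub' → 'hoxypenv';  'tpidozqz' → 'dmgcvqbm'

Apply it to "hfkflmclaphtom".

bzusxsyzpyncug

Rule — shift every letter 13 places forward in the alphabet (wrapping around) — i.e. ROT13, then move the last 2 characters to the front (rotate right by 2).
Starting from "hfkflmclaphtom": after the first operation, "usxsyzpyncugbz"; after the second, "bzusxsyzpyncug".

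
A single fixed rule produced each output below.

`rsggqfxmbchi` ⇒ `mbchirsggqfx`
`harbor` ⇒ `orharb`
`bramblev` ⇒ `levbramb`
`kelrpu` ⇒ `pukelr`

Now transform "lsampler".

Rule — swap the front and back halves of the string, then move the first character to the end.
On "lsampler": the first step gives "plerlsam", and the second then gives "lerlsamp".

lerlsamp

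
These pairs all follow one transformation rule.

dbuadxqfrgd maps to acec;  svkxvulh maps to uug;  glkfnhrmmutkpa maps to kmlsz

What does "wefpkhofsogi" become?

djef

Each output is the input with this applied: shift every letter 1 place backward in the alphabet (wrapping around), then keep one character in every 3, starting at position 2 (positions 2nd, 5th, 8th, ...).
On "wefpkhofsogi": the first step gives "vdeojgnernfh", and the second then gives "djef".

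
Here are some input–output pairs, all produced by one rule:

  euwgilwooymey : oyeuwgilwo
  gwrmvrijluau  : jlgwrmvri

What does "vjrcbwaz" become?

In each case the input is transformed by: delete the last 3 characters, then move the last 2 characters to the front (rotate right by 2).
"vjrcbwaz" → "vjrcb" → "cbvjr".

cbvjr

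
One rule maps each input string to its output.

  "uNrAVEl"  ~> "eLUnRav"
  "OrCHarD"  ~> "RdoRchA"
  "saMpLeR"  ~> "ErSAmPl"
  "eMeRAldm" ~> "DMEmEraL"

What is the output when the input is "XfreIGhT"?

The transformation: move the last 2 characters to the front (rotate right by 2), then flip the case of every letter.
On "XfreIGhT": the first step gives "hTXfreIG", and the second then gives "HtxFREig".

HtxFREig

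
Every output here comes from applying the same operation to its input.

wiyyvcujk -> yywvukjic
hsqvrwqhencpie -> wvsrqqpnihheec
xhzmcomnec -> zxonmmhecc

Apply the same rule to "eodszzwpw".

zzwwspoed

Looking at the pairs, the operation is to sort the characters into reverse alphabetical order.
On "eodszzwpw" that produces "zzwwspoed".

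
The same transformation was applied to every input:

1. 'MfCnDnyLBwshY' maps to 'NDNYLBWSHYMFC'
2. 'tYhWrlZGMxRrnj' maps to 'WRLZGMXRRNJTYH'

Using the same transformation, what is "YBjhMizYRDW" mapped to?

The rule is to move the first 3 characters to the end (rotate left by 3), then convert every letter to uppercase.
"YBjhMizYRDW" → "hMizYRDWYBj" → "HMIZYRDWYBJ".
(Check on "MfCnDnyLBwshY": → "nDnyLBwshYMfC" → "NDNYLBWSHYMFC" ✓)

HMIZYRDWYBJ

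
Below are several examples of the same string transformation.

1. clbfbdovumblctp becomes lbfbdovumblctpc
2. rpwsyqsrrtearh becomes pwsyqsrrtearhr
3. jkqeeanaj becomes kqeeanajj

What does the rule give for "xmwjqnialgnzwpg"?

mwjqnialgnzwpgx

What's happening: move the first character to the end.
Applying that to "xmwjqnialgnzwpg" gives "mwjqnialgnzwpgx".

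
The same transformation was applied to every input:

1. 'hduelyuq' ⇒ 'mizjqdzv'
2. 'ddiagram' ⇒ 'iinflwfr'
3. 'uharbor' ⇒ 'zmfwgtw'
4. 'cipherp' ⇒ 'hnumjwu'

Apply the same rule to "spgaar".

xulffw

The transformation: shift every letter 5 places forward in the alphabet (wrapping around).
Doing the same to "spgaar": "xulffw".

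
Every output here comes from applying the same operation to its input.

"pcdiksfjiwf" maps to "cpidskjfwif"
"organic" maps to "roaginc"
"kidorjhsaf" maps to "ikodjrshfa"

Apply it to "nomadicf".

onamidfc

Each output is the input with this applied: swap each adjacent pair of characters (1↔2, 3↔4, ...).
Applying that to "nomadicf" gives "onamidfc".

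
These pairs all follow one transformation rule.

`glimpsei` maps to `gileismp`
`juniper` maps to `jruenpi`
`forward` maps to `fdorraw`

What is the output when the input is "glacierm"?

gmlraeci

What's happening: take characters alternately from the front and the back (1st, last, 2nd, 2nd-last, ...).
"glacierm" → "gmlraeci".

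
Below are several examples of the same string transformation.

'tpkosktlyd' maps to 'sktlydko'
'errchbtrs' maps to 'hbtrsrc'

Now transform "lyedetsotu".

etsotued

The pattern: delete the first 2 characters, then move the first 2 characters to the end (rotate left by 2).
For "lyedetsotu", step one produces "edetsotu"; step two turns that into "etsotued".
(Check on "errchbtrs": → "rchbtrs" → "hbtrsrc" ✓)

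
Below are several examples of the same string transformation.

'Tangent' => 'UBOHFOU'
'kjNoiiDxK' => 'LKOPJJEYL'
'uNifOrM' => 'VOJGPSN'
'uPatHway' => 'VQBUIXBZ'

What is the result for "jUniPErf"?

KVOJQFSG

The transformation: shift every letter 1 place forward in the alphabet (wrapping around), then convert every letter to uppercase.
Starting from "jUniPErf": after the first operation, "kVojQFsg"; after the second, "KVOJQFSG".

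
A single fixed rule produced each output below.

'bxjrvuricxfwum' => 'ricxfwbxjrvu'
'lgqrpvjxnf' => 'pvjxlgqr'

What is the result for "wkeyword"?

Looking at the pairs, the operation is to delete the last 2 characters, then swap the front and back halves of the string.
"wkeyword" → "wkeywo" → "ywowke".

ywowke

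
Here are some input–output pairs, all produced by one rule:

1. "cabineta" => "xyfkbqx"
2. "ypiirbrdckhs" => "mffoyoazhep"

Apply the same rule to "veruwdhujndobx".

The pattern: shift every letter 3 places backward in the alphabet (wrapping around), then delete the first character.
On "veruwdhujndobx": the first step gives "sbortaergkalyu", and the second then gives "bortaergkalyu".

bortaergkalyu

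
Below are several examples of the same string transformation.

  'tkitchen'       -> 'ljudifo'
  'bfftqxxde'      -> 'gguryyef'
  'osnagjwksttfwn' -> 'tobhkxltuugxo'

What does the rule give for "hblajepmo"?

The rule is to delete the first character, then shift every letter 1 place forward in the alphabet (wrapping around).
Starting from "hblajepmo": after the first operation, "blajepmo"; after the second, "cmbkfqnp".

cmbkfqnp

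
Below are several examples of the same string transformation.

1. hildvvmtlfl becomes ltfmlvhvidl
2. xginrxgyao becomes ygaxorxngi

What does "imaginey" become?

The rule is to move the last 3 characters to the front (rotate right by 3), then take characters alternately from the front and the back (1st, last, 2nd, 2nd-last, ...).
Applying both steps to "imaginey": "neyimagi", then "niegyaim".
(Check on "hildvvmtlfl": → "lflhildvvmt" → "ltfmlvhvidl" ✓)

niegyaim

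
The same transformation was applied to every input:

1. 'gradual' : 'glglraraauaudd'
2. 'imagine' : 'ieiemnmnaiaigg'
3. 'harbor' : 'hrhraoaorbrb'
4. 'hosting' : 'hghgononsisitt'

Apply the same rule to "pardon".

pnpnaoaordrd

Looking at the pairs, the operation is to double every character, then take characters alternately from the front and the back (1st, last, 2nd, 2nd-last, ...).
Starting from "pardon": after the first operation, "ppaarrddoonn"; after the second, "pnpnaoaordrd".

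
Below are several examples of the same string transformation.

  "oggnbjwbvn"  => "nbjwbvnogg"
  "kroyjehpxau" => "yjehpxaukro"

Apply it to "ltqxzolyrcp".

xzolyrcpltq

Each output is the input with this applied: move the first 3 characters to the end (rotate left by 3).
On "ltqxzolyrcp" that produces "xzolyrcpltq".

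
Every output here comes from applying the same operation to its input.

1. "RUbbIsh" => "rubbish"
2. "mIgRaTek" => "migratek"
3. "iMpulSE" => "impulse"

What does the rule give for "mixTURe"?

mixture

Looking at the pairs, the operation is to convert every letter to lowercase.
"mixTURe" → "mixture".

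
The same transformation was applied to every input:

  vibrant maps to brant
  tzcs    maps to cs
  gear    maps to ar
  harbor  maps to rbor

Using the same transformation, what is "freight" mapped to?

eight

Rule — delete the first 2 characters.
"freight" → "eight".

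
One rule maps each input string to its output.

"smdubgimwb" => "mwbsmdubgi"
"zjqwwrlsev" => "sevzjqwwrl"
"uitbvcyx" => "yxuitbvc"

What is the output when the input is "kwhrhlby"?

The rule is to swap the front and back halves of the string, then move the first 2 characters to the end (rotate left by 2).
Applying that to "kwhrhlby" gives "bykwhrhl".

bykwhrhl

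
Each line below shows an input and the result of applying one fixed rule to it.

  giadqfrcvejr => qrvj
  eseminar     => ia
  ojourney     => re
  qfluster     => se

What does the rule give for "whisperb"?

Looking at the pairs, the operation is to delete the first 3 characters, then keep every other character starting from the second (positions 2nd, 4th, 6th, ...).
So "whisperb" becomes "pr".

pr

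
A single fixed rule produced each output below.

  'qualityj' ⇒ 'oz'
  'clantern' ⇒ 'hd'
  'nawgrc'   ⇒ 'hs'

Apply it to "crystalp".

bf

The pattern: shift every letter 10 places backward in the alphabet (wrapping around), then keep only the last 2 characters.
"crystalp" → "shoijqbf" → "bf".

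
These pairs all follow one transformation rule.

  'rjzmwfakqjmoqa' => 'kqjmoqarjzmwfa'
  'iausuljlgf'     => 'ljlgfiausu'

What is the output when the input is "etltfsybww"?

The rule is to swap the front and back halves of the string.
Applying that to "etltfsybww" gives "sybwwetltf".

sybwwetltf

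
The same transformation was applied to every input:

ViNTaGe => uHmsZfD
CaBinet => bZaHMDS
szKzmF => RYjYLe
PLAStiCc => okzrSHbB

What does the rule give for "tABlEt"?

SzaKdS

Looking at the pairs, the operation is to flip the case of every letter, then shift every letter 1 place backward in the alphabet (wrapping around).
Starting from "tABlEt": after the first operation, "TabLeT"; after the second, "SzaKdS".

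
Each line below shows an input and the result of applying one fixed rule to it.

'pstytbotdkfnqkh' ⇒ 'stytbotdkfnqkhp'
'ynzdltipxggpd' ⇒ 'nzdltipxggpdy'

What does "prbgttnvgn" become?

rbgttnvgnp

Each output is the input with this applied: move the first character to the end.
On "prbgttnvgn" that produces "rbgttnvgnp".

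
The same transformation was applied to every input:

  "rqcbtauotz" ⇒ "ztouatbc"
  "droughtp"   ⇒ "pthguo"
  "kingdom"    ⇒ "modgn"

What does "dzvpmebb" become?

The pattern: reverse the string, then delete the last 2 characters.
Working it through for "dzvpmebb": intermediate "bbempvzd", final "bbempv".

bbempv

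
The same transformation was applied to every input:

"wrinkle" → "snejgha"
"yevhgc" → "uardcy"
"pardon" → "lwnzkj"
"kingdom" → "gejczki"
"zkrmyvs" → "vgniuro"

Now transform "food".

bkkz

In each case the input is transformed by: shift every letter 4 places backward in the alphabet (wrapping around).
"food" → "bkkz".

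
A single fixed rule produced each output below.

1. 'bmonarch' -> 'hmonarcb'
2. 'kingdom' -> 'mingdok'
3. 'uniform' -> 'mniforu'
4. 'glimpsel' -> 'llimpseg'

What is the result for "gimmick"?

kimmicg

Each output is the input with this applied: swap the first and last characters.
For "gimmick" the result is "kimmicg".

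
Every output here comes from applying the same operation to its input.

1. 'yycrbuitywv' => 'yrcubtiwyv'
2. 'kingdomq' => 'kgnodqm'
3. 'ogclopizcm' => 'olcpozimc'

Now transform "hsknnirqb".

What's happening: swap each adjacent pair of characters (1↔2, 3↔4, ...), then delete the first character.
Starting from "hsknnirqb": after the first operation, "shnkinqrb"; after the second, "hnkinqrb".

hnkinqrb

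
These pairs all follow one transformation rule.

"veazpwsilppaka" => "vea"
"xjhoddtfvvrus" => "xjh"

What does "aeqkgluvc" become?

aeq

The pattern: keep only the first 3 characters.
"aeqkgluvc" → "aeq".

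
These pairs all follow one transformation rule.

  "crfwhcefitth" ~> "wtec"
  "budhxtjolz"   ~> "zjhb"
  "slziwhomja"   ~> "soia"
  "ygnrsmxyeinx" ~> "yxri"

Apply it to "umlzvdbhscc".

zucb

The pattern: keep one character in every 3, starting at position 1 (positions 1st, 4th, 7th, ...), then sort the characters into reverse alphabetical order.
"umlzvdbhscc" → "uzbc" → "zucb".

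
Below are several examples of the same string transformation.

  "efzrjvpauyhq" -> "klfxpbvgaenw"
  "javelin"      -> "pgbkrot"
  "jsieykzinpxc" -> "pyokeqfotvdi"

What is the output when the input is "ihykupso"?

oneqavyu

In each case the input is transformed by: shift every letter 6 places forward in the alphabet (wrapping around).
Doing the same to "ihykupso": "oneqavyu".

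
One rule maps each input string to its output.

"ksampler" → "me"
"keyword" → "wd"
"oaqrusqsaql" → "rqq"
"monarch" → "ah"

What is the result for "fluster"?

Rule — move the first character to the end, then keep one character in every 3, starting at position 3 (positions 3rd, 6th, 9th, ...).
Doing the same to "fluster": "sr".

sr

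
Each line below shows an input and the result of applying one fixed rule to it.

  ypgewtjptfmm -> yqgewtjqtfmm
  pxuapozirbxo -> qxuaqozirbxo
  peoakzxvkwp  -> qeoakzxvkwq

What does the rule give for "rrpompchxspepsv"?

rrqomqchxsqeqsv

Rule — replace every "p" with "q".
"rrpompchxspepsv" → "rrqomqchxsqeqsv".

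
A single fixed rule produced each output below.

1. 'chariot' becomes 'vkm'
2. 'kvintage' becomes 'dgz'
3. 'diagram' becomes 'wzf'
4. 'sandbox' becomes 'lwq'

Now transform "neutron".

The rule is to shift every letter 7 places backward in the alphabet (wrapping around), then keep one character in every 3, starting at position 1 (positions 1st, 4th, 7th, ...).
For "neutron" the result is "gmg".
(Check on "chariot": → "vatkbhm" → "vkm" ✓)

gmg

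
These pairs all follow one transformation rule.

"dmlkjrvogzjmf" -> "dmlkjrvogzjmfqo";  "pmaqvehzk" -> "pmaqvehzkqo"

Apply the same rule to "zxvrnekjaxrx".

Each output is the input with this applied: append "qo".
So "zxvrnekjaxrx" becomes "zxvrnekjaxrxqo".

zxvrnekjaxrxqo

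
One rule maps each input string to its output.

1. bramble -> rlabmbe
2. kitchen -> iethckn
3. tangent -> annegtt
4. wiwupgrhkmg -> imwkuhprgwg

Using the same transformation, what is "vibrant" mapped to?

The rule is to take characters alternately from the front and the back (1st, last, 2nd, 2nd-last, ...), then move the first 2 characters to the end (rotate left by 2).
"vibrant" → "vtinbar" → "inbarvt".
(Check on "bramble": → "berlabm" → "rlabmbe" ✓)

inbarvt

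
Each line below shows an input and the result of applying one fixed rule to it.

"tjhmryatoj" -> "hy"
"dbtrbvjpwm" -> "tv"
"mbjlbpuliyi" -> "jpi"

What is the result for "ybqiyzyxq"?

The rule is to delete the last 2 characters, then keep one character in every 3, starting at position 3 (positions 3rd, 6th, 9th, ...).
Starting from "ybqiyzyxq": after the first operation, "ybqiyzy"; after the second, "qz".

qz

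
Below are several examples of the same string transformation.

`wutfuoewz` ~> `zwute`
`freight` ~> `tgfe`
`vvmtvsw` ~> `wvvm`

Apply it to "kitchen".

tnkh

Each output is the input with this applied: keep every other character starting from the first (positions 1st, 3rd, 5th, ...), then sort the characters into reverse alphabetical order.
On "kitchen" that produces "tnkh".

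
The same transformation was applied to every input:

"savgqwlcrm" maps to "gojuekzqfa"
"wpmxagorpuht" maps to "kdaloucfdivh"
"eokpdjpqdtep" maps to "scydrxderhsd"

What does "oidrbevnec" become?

The transformation: shift every letter 12 places backward in the alphabet (wrapping around).
So "oidrbevnec" becomes "cwrfpsjbsq".

cwrfpsjbsq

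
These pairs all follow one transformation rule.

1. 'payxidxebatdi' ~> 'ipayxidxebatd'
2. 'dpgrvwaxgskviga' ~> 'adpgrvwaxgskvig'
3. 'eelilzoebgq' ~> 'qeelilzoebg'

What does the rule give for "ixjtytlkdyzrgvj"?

jixjtytlkdyzrgv

The transformation: move the last character to the front.
On "ixjtytlkdyzrgvj" that produces "jixjtytlkdyzrgv".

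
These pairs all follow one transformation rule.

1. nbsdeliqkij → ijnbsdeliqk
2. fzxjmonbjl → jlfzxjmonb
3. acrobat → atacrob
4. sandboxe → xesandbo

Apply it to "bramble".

The pattern: move the last 2 characters to the front (rotate right by 2).
So "bramble" becomes "lebramb".

lebramb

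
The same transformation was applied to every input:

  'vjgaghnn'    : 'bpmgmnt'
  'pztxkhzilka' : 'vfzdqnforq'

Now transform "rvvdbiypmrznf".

xbbjhoevsxft

Looking at the pairs, the operation is to shift every letter 6 places forward in the alphabet (wrapping around), then delete the last character.
Applying both steps to "rvvdbiypmrznf": "xbbjhoevsxftl", then "xbbjhoevsxft".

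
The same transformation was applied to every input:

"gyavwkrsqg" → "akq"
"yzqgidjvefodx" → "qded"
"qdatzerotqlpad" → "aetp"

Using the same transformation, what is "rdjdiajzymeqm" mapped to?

jayq

What's happening: keep one character in every 3, starting at position 3 (positions 3rd, 6th, 9th, ...).
So "rdjdiajzymeqm" becomes "jayq".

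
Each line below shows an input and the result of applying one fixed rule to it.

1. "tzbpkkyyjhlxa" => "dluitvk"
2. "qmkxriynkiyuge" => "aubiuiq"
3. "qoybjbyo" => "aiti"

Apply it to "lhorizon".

What's happening: keep every other character starting from the first (positions 1st, 3rd, 5th, ...), then shift every letter 10 places forward in the alphabet (wrapping around).
Starting from "lhorizon": after the first operation, "loio"; after the second, "vysy".

vysy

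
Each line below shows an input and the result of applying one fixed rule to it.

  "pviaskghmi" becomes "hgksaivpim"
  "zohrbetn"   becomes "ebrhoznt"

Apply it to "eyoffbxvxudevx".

The pattern: move the last 2 characters to the front (rotate right by 2), then reverse the string.
Applying both steps to "eyoffbxvxudevx": "vxeyoffbxvxude", then "eduxvxbffoyexv".

eduxvxbffoyexv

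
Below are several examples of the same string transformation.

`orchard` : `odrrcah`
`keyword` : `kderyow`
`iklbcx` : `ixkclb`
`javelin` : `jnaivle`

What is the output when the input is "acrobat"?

atcarbo

What's happening: take characters alternately from the front and the back (1st, last, 2nd, 2nd-last, ...).
On "acrobat" that produces "atcarbo".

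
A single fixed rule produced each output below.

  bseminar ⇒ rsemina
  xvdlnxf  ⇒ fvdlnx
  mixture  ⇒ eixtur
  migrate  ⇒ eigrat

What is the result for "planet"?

What's happening: swap the first and last characters, then delete the last character.
Working it through for "planet": intermediate "tlanep", final "tlane".
(Check on "migrate": → "eigratm" → "eigrat" ✓)

tlane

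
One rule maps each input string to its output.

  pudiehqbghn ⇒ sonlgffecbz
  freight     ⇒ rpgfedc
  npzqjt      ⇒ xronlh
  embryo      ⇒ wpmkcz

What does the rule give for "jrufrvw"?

The transformation: sort the characters into reverse alphabetical order, then shift every letter 2 places backward in the alphabet (wrapping around).
For "jrufrvw", step one produces "wvurrjf"; step two turns that into "utspphd".

utspphd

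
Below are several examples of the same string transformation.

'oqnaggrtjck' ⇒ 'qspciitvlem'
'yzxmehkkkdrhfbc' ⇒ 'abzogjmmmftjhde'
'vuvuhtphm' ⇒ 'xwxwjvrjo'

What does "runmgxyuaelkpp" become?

twpoizawcgnmrr

In each case the input is transformed by: shift every letter 2 places forward in the alphabet (wrapping around).
So "runmgxyuaelkpp" becomes "twpoizawcgnmrr".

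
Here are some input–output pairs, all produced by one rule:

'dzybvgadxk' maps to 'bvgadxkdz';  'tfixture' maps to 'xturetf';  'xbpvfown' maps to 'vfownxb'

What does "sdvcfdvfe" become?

cfdvfesd

What's happening: move the first 3 characters to the end (rotate left by 3), then delete the last character.
"sdvcfdvfe" → "cfdvfesdv" → "cfdvfesd".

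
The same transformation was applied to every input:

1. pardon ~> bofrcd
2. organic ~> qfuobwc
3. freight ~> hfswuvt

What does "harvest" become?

hofjsgv

Looking at the pairs, the operation is to shift every letter 12 places backward in the alphabet (wrapping around), then swap the first and last characters.
Starting from "harvest": after the first operation, "vofjsgh"; after the second, "hofjsgv".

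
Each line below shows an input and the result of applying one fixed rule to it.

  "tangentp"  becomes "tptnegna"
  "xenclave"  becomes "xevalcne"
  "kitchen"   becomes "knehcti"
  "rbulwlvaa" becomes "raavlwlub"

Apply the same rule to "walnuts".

The transformation: reverse the string, then move the last character to the front.
"walnuts" → "stunlaw" → "wstunla".

wstunla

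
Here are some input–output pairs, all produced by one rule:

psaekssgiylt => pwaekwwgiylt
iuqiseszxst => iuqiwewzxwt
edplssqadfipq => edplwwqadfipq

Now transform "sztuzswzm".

The transformation: replace every "s" with "w".
"sztuzswzm" → "wztuzwwzm".

wztuzwwzm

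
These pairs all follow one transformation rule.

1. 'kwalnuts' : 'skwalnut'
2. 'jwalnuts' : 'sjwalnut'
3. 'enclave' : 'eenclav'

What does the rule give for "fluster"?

The transformation: move the last character to the front.
"fluster" → "rfluste".

rfluste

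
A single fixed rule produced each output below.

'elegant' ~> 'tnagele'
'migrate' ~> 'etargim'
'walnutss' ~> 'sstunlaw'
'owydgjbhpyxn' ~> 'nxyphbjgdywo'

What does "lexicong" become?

Rule — reverse the string.
Doing the same to "lexicong": "gnocixel".

gnocixel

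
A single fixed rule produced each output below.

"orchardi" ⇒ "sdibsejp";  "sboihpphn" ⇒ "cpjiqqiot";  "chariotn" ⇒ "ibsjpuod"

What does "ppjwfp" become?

qkxgqq

Looking at the pairs, the operation is to shift every letter 1 place forward in the alphabet (wrapping around), then move the first character to the end.
Starting from "ppjwfp": after the first operation, "qqkxgq"; after the second, "qkxgqq".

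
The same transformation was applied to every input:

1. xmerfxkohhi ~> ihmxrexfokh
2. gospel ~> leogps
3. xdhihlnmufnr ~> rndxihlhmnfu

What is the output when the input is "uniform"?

Looking at the pairs, the operation is to move the last 2 characters to the front (rotate right by 2), then swap each adjacent pair of characters (1↔2, 3↔4, ...).
"uniform" → "rmunifo" → "mrnufio".

mrnufio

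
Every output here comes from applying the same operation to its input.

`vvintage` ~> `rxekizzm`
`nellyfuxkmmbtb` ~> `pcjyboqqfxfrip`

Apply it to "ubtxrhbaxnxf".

bvlfebrbjyfx

The pattern: move the first 3 characters to the end (rotate left by 3), then shift every letter 4 places forward in the alphabet (wrapping around).
Applying both steps to "ubtxrhbaxnxf": "xrhbaxnxfubt", then "bvlfebrbjyfx".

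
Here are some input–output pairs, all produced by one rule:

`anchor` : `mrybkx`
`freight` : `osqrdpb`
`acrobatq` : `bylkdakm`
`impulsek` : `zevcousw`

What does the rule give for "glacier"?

What's happening: shift every letter 10 places forward in the alphabet (wrapping around), then move the first 2 characters to the end (rotate left by 2).
"glacier" → "qvkmsob" → "kmsobqv".

kmsobqv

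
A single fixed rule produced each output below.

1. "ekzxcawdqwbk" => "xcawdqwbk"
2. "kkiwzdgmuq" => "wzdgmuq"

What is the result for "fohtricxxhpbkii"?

tricxxhpbkii

The transformation: delete the first 3 characters.
On "fohtricxxhpbkii" that produces "tricxxhpbkii".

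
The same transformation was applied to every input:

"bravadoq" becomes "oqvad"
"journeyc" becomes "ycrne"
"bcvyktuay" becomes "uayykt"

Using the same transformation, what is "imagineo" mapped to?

The rule is to delete the first 3 characters, then move the first 3 characters to the end (rotate left by 3).
Doing the same to "imagineo": "eogin".

eogin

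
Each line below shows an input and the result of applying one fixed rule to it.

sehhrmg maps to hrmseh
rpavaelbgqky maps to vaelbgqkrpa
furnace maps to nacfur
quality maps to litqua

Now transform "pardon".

dopar

The transformation: delete the last character, then move the first 3 characters to the end (rotate left by 3).
On "pardon": the first step gives "pardo", and the second then gives "dopar".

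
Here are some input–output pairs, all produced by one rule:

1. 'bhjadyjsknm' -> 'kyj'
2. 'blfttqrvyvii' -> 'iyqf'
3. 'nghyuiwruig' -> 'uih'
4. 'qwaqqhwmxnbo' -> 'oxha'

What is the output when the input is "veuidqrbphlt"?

Each output is the input with this applied: keep one character in every 3, starting at position 3 (positions 3rd, 6th, 9th, ...), then reverse the string.
Starting from "veuidqrbphlt": after the first operation, "uqpt"; after the second, "tpqu".

tpqu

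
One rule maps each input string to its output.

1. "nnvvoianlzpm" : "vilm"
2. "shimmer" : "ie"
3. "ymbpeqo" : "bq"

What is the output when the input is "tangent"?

The rule is to keep one character in every 3, starting at position 3 (positions 3rd, 6th, 9th, ...).
"tangent" → "nn".

nn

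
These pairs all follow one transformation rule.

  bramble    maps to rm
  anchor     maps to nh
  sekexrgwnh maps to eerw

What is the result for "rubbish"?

ub

The rule is to keep every other character starting from the second (positions 2nd, 4th, 6th, ...), then delete the last character.
For "rubbish", step one produces "ubs"; step two turns that into "ub".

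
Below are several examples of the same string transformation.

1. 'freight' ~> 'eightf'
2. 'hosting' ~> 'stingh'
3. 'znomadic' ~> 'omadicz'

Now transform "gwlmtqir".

The pattern: move the first 2 characters to the end (rotate left by 2), then delete the last character.
For "gwlmtqir", step one produces "lmtqirgw"; step two turns that into "lmtqirg".

lmtqirg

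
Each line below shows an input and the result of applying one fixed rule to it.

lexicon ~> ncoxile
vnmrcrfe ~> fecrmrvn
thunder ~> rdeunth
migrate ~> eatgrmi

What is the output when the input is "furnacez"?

Looking at the pairs, the operation is to swap each adjacent pair of characters (1↔2, 3↔4, ...), then reverse the string.
So "furnacez" becomes "ezacrnfu".

ezacrnfu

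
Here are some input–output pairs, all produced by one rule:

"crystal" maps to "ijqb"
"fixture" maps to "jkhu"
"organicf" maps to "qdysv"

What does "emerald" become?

Looking at the pairs, the operation is to shift every letter 10 places backward in the alphabet (wrapping around), then delete the first 3 characters.
Working it through for "emerald": intermediate "ucuhqbt", final "hqbt".
(Check on "crystal": → "shoijqb" → "ijqb" ✓)

hqbt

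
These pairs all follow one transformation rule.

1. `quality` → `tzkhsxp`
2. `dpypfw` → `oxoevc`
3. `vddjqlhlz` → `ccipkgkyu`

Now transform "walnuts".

Each output is the input with this applied: move the first character to the end, then shift every letter 1 place backward in the alphabet (wrapping around).
Applying both steps to "walnuts": "alnutsw", then "zkmtsrv".

zkmtsrv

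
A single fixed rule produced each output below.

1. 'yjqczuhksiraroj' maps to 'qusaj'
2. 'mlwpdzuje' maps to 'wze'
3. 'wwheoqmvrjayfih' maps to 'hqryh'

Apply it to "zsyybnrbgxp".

Each output is the input with this applied: keep one character in every 3, starting at position 3 (positions 3rd, 6th, 9th, ...).
On "zsyybnrbgxp" that produces "yng".

yng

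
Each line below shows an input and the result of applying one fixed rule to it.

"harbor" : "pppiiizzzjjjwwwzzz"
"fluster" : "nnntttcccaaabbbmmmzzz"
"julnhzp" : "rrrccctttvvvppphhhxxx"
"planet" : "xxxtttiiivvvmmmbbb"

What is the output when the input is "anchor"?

iiivvvkkkpppwwwzzz

Rule — repeat every character 3 times, then shift every letter 8 places forward in the alphabet (wrapping around).
"anchor" → "aaannnccchhhooorrr" → "iiivvvkkkpppwwwzzz".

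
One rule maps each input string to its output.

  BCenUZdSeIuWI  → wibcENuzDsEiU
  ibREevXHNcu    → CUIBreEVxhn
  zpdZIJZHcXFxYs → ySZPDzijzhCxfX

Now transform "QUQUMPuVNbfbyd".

The rule is to move the last 2 characters to the front (rotate right by 2), then flip the case of every letter.
Applying that to "QUQUMPuVNbfbyd" gives "YDququmpUvnBFB".
(Check on "zpdZIJZHcXFxYs": → "YszpdZIJZHcXFx" → "ySZPDzijzhCxfX" ✓)

YDququmpUvnBFB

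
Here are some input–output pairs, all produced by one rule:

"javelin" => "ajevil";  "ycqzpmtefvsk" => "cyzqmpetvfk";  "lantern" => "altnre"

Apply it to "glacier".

The transformation: swap each adjacent pair of characters (1↔2, 3↔4, ...), then delete the last character.
On "glacier": the first step gives "lgcaeir", and the second then gives "lgcaei".
(Check on "javelin": → "ajeviln" → "ajevil" ✓)

lgcaei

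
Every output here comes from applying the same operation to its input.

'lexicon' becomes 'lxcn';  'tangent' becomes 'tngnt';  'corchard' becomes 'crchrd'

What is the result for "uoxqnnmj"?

In each case the input is transformed by: remove every vowel.
Applying that to "uoxqnnmj" gives "xqnnmj".

xqnnmj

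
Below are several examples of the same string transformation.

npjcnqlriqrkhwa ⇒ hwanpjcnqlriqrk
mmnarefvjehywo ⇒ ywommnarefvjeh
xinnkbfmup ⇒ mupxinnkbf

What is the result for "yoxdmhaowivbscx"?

In each case the input is transformed by: move the last 3 characters to the front (rotate right by 3).
For "yoxdmhaowivbscx" the result is "scxyoxdmhaowivb".

scxyoxdmhaowivb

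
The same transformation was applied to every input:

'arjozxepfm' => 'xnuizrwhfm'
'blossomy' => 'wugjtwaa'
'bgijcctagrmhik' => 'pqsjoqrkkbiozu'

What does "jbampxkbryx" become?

zgfrjiuxfsj

The pattern: move the last 3 characters to the front (rotate right by 3), then shift every letter 8 places forward in the alphabet (wrapping around).
For "jbampxkbryx" the result is "zgfrjiuxfsj".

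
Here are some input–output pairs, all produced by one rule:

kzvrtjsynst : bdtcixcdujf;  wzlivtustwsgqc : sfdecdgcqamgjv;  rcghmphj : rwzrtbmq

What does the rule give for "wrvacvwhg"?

What's happening: shift every letter 10 places forward in the alphabet (wrapping around), then move the first 3 characters to the end (rotate left by 3).
On "wrvacvwhg" that produces "kmfgrqgbf".

kmfgrqgbf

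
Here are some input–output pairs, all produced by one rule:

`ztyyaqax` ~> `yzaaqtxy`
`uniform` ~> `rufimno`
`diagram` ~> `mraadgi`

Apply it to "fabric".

What's happening: sort the characters into alphabetical order, then move the last 2 characters to the front (rotate right by 2).
On "fabric": the first step gives "abcfir", and the second then gives "irabcf".

irabcf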